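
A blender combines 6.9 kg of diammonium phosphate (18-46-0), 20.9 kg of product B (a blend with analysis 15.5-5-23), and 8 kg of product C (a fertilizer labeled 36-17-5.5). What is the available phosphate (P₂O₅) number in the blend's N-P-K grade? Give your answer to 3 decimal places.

Total mass = 6.9 + 20.9 + 8 = 35.8 kg.
P₂O₅ mass = 46%×6.9 + 5%×20.9 + 17%×8 = 5.579 kg.
% P₂O₅ = 5.579 / 35.8 = 15.5838%.

15.584% P₂O₅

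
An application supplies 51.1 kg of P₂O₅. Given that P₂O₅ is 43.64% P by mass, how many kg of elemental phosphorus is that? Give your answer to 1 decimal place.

P = 51.1 × 0.4364 = 22.30004 kg.

22.3 kg P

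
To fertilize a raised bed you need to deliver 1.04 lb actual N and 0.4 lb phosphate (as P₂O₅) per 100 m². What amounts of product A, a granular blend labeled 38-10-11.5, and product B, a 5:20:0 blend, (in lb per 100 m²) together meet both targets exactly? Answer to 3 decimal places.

2.648 lb product A, 0.676 lb product B

With a, b = lb per 100 m² of product A and product B:
N: 0.38·a + 0.05·b = 1.04
P₂O₅: 0.1·a + 0.2·b = 0.4
From row1: a = (1.04 − 0.05·b) / 0.38.
Into row2: 0.1·(1.04 − 0.05·b)/0.38 + 0.2·b = 0.4 → b = 0.676056, a = 2.64789.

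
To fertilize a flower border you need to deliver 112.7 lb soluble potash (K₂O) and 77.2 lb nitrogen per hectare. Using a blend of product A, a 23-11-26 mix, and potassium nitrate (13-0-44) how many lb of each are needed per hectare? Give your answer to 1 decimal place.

Per-hectare balance (a = product A, b = potassium nitrate):
K₂O: 0.26·a + 0.44·b = 112.7
N: 0.23·a + 0.13·b = 77.2
Solving simultaneously: a = 286.602, b = 86.7804.

286.6 lb product A, 86.8 lb potassium nitrate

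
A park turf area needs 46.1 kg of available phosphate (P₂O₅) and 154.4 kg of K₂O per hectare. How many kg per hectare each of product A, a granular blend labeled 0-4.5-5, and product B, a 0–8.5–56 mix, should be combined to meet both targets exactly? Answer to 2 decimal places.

Let a = kg of product A, b = kg of product B (per hectare).
P₂O₅: 0.045·a + 0.085·b = 46.1
K₂O: 0.05·a + 0.56·b = 154.4
Eliminate a: (row1) − 0.045/0.05·(row2) → -0.419·b = -92.86, so b = 221.623.
Back-substitute: a = (46.1 − 0.085·221.623) / 0.045 = 605.823.

605.82 kg product A, 221.62 kg product B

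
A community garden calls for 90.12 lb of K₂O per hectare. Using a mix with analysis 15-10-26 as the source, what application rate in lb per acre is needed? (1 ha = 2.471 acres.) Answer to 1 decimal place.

Product per hectare = 90.12 / 26% = 346.615 lb.
Convert to per acre: 346.615 × 0.404694 = 140.273 lb.

140.3 lb of product per acre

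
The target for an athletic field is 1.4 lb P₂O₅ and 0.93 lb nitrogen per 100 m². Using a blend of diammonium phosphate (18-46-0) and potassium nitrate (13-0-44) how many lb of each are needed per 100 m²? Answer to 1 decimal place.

Let a = lb of diammonium phosphate, b = lb of potassium nitrate (per 100 m²).
P₂O₅: 0.46·a + 0·b = 1.4
N: 0.18·a + 0.13·b = 0.93
Solving simultaneously: a = 3.04348, b = 2.9398.

3.0 lb diammonium phosphate, 2.9 lb potassium nitrate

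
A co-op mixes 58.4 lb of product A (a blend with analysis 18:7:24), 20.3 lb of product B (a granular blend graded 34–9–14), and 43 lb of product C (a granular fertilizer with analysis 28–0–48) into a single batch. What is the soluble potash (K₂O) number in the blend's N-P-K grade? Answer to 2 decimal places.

30.81% K₂O

Total mass = 58.4 + 20.3 + 43 = 121.7 lb.
K₂O mass = 24%×58.4 + 14%×20.3 + 48%×43 = 37.498 lb.
% K₂O = 37.498 / 121.7 = 30.8118%.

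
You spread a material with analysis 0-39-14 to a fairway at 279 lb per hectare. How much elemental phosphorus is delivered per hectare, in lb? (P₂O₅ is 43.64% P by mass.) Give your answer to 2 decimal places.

P₂O₅ per hectare = 279 × 39% = 108.81 lb.
Elemental P = 108.81 × 0.4364 = 47.4847 lb per hectare.

47.48 lb P per hectare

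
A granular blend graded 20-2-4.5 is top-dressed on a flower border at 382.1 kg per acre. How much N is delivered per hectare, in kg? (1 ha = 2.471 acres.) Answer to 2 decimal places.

188.83 kg N per hectare

nitrogen per acre = 382.1 × 20% = 76.42 kg.
Convert to per hectare: 76.42 × 2.471 = 188.834 kg.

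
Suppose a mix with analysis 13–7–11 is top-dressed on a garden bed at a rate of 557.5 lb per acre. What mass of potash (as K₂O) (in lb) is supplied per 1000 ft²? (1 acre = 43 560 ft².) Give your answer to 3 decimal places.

1.408 lb K₂O per thousand sq ft

K₂O per acre = 557.5 × 11% = 61.325 lb.
Convert to per 1000 ft²: 61.325 × 0.0229568 = 1.40783 lb.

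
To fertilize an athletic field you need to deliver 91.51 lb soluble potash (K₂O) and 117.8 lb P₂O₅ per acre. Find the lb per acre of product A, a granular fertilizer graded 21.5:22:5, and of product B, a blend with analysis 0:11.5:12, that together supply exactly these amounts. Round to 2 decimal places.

174.93 lb product A, 689.69 lb product B

With a, b = lb per acre of product A and product B:
K₂O: 0.05·a + 0.12·b = 91.51
P₂O₅: 0.22·a + 0.115·b = 117.8
From row1: a = (91.51 − 0.12·b) / 0.05.
Into row2: 0.22·(91.51 − 0.12·b)/0.05 + 0.115·b = 117.8 → b = 689.6949, a = 174.932.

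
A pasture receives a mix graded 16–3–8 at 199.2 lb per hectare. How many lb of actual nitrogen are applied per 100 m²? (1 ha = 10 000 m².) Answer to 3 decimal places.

nitrogen per hectare = 199.2 × 16% = 31.872 lb.
Convert to per 100 m²: 31.872 × 0.01 = 0.31872 lb.

0.319 lb N per hundred sq m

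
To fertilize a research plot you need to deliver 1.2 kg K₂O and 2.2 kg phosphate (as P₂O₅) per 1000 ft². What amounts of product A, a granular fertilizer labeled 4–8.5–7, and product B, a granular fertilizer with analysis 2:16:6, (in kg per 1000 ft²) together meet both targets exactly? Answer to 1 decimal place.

9.8 kg product A, 8.5 kg product B

Let a = kg of product A, b = kg of product B (per 1000 ft²).
K₂O: 0.07·a + 0.06·b = 1.2
P₂O₅: 0.085·a + 0.16·b = 2.2
Eliminate a: (row1) − 0.07/0.085·(row2) → -0.0717647·b = -0.611765, so b = 8.52459.
Back-substitute: a = (1.2 − 0.06·8.52459) / 0.07 = 9.83607.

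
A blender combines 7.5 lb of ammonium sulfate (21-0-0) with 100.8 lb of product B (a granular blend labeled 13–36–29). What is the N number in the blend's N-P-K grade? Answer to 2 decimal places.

13.55% N

Total mass = 7.5 + 100.8 = 108.3 lb.
N mass = 21%×7.5 + 13%×100.8 = 14.679 lb.
% N = 14.679 / 108.3 = 13.554%.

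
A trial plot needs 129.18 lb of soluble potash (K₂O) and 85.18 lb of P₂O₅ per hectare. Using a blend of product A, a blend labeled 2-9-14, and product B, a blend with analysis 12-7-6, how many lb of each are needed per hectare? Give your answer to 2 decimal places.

Let a = lb of product A, b = lb of product B (per hectare).
K₂O: 0.14·a + 0.06·b = 129.18
P₂O₅: 0.09·a + 0.07·b = 85.18
From row1: a = (129.18 − 0.06·b) / 0.14.
Into row2: 0.09·(129.18 − 0.06·b)/0.14 + 0.07·b = 85.18 → b = 67.9545, a = 893.591.

893.59 lb product A, 67.95 lb product B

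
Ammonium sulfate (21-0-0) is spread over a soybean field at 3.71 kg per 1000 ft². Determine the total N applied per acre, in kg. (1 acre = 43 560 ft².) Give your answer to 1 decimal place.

33.9 kg N per acre

nitrogen per 1000 ft² = 3.71 × 21% = 0.7791 kg.
Convert to per acre: 0.7791 × 43.56 = 33.9376 kg.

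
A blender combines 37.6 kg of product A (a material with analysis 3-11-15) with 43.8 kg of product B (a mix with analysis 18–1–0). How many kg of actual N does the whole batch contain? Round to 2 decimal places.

N mass = 3%×37.6 + 18%×43.8 = 9.012 kg.

9.01 kg N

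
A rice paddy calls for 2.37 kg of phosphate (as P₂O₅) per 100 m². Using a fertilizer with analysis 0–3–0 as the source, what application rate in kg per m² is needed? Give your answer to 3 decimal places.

0.790 kg of product per sq m

Product per 100 m² = 2.37 / 3% = 79 kg.
Convert to per m²: 79 × 0.01 = 0.79 kg.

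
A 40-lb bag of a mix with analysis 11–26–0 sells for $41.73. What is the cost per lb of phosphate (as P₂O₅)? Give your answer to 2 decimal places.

$4.01 per lb P₂O₅

P₂O₅ in bag = 40 × 26% = 10.4 lb.
Cost per lb P₂O₅ = $41.73 / 10.4 = $4.0125.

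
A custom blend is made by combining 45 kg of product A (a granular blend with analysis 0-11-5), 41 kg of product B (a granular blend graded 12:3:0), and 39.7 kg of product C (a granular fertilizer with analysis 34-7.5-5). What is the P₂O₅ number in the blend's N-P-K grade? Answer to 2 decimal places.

Total mass = 45 + 41 + 39.7 = 125.7 kg.
P₂O₅ mass = 11%×45 + 3%×41 + 7.5%×39.7 = 9.1575 kg.
% P₂O₅ = 9.1575 / 125.7 = 7.2852%.

7.29% P₂O₅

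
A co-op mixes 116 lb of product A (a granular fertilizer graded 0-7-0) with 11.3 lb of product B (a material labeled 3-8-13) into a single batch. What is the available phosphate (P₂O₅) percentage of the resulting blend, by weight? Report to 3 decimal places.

Total mass = 116 + 11.3 = 127.3 lb.
P₂O₅ mass = 7%×116 + 8%×11.3 = 9.024 lb.
% P₂O₅ = 9.024 / 127.3 = 7.08877%.

7.089% P₂O₅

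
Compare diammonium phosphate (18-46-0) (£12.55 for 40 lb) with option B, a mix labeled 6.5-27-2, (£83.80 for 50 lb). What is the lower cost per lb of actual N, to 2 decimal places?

diammonium phosphate: N per bag = 40 × 18% = 7.2 lb; cost = 12.55 / 7.2 = £1.7431/lb N.
option B: N per bag = 50 × 6.5% = 3.25 lb; cost = 83.80 / 3.25 = £25.7846/lb N.
diammonium phosphate is cheaper.

£1.74 per lb N (diammonium phosphate)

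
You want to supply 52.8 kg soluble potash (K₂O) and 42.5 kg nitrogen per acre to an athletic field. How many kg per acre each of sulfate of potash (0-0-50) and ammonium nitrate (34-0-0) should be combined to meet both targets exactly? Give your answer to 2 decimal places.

105.60 kg sulfate of potash, 125.00 kg ammonium nitrate

Let a = kg of sulfate of potash, b = kg of ammonium nitrate (per acre).
K₂O: 0.5·a + 0·b = 52.8
N: 0·a + 0.34·b = 42.5
Solving simultaneously: a = 105.6, b = 125.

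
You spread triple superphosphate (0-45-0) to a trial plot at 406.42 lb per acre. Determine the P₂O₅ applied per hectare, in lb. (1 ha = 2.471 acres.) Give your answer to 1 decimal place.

P₂O₅ per acre = 406.42 × 45% = 182.889 lb.
Convert to per hectare: 182.889 × 2.471 = 451.919 lb.

451.9 lb P₂O₅ per hectare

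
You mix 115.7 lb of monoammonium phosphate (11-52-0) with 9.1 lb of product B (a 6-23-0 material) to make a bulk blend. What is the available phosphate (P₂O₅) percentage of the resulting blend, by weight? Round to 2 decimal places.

49.89% P₂O₅

Total mass = 115.7 + 9.1 = 124.8 lb.
P₂O₅ mass = 52%×115.7 + 23%×9.1 = 62.257 lb.
% P₂O₅ = 62.257 / 124.8 = 49.8854%.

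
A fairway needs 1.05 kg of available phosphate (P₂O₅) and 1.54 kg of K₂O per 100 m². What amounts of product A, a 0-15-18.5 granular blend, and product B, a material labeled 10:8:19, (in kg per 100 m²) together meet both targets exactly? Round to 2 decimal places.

5.57 kg product A, 2.68 kg product B

Let a = kg of product A, b = kg of product B (per 100 m²).
P₂O₅: 0.15·a + 0.08·b = 1.05
K₂O: 0.185·a + 0.19·b = 1.54
Eliminate a: (row1) − 0.15/0.185·(row2) → -0.0740541·b = -0.198649, so b = 2.68248.
Back-substitute: a = (1.05 − 0.08·2.68248) / 0.15 = 5.56934.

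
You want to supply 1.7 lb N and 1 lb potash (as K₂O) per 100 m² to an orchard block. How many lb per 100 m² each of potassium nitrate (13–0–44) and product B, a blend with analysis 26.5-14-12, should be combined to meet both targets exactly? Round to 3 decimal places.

0.604 lb potassium nitrate, 6.119 lb product B

Per-100 m² balance (a = potassium nitrate, b = product B):
N: 0.13·a + 0.265·b = 1.7
K₂O: 0.44·a + 0.12·b = 1
Eliminate a: (row1) − 0.13/0.44·(row2) → 0.229545·b = 1.40455, so b = 6.11881.
Back-substitute: a = (1.7 − 0.265·6.11881) / 0.13 = 0.60396.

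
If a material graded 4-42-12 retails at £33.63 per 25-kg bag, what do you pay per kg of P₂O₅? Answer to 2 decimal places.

£3.20 per kg P₂O₅

P₂O₅ in bag = 25 × 42% = 10.5 kg.
Cost per kg P₂O₅ = £33.63 / 10.5 = £3.2029.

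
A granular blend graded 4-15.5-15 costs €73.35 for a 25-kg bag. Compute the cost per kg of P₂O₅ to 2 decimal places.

P₂O₅ in bag = 25 × 15.5% = 3.875 kg.
Cost per kg P₂O₅ = €73.35 / 3.875 = €18.9290.

€18.93 per kg P₂O₅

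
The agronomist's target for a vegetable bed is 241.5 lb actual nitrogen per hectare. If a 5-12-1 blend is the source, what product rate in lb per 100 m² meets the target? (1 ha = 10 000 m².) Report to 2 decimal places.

48.30 lb of product per hundred sq m

Product per hectare = 241.5 / 5% = 4830 lb.
Convert to per 100 m²: 4830 × 0.01 = 48.3 lb.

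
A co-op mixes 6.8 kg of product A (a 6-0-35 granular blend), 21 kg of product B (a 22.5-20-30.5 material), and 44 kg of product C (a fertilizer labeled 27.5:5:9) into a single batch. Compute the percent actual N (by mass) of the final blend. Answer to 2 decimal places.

24.00% N

Total mass = 6.8 + 21 + 44 = 71.8 kg.
N mass = 6%×6.8 + 22.5%×21 + 27.5%×44 = 17.233 kg.
% N = 17.233 / 71.8 = 24.0014%.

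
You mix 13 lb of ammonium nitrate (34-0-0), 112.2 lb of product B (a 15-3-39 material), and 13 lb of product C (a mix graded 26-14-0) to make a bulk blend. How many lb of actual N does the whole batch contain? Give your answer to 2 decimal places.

N mass = 34%×13 + 15%×112.2 + 26%×13 = 24.63 lb.

24.63 lb N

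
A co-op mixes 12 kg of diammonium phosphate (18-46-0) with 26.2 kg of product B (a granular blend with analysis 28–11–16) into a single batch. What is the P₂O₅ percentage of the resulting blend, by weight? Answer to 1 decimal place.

Total mass = 12 + 26.2 = 38.2 kg.
P₂O₅ mass = 46%×12 + 11%×26.2 = 8.402 kg.
% P₂O₅ = 8.402 / 38.2 = 21.9948%.

22.0% P₂O₅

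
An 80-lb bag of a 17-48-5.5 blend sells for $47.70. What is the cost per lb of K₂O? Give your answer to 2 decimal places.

$10.84 per lb K₂O

K₂O in bag = 80 × 5.5% = 4.4 lb.
Cost per lb K₂O = $47.70 / 4.4 = $10.8409.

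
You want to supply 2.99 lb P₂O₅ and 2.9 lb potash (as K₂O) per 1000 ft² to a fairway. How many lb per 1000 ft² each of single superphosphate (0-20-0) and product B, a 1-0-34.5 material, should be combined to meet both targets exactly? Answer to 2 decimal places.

Per-1000 ft² balance (a = single superphosphate, b = product B):
P₂O₅: 0.2·a + 0·b = 2.99
K₂O: 0·a + 0.345·b = 2.9
Solving simultaneously: a = 14.95, b = 8.4058.

14.95 lb single superphosphate, 8.41 lb product B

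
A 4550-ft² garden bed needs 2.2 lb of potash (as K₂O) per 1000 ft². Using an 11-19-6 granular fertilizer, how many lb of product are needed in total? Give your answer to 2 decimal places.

166.83 lb

Product per 1000 ft² = 2.2 / 6% = 36.6667 lb.
Total product = 36.6667 × 4550 / 1000 = 166.833 lb.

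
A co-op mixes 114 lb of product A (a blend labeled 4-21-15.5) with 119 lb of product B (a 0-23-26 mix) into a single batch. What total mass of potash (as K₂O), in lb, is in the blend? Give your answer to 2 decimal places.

48.61 lb K₂O

K₂O mass = 15.5%×114 + 26%×119 = 48.61 lb.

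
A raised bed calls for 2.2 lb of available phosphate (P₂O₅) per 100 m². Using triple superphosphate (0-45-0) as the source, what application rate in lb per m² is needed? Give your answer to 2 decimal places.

Product per 100 m² = 2.2 / 45% = 4.88889 lb.
Convert to per m²: 4.88889 × 0.01 = 0.0488889 lb.

0.05 lb of product per sq m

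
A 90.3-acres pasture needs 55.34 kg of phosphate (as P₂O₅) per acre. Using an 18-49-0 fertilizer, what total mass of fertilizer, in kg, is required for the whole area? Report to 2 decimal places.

Product per acre = 55.34 / 49% = 112.939 kg.
Total product = 112.939 × 90.3 = 10198.371 kg.

10198.37 kg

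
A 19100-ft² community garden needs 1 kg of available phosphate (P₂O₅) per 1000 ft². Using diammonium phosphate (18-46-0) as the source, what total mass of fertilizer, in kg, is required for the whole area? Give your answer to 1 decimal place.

Product per 1000 ft² = 1 / 46% = 2.17391 kg.
Total product = 2.17391 × 19100 / 1000 = 41.5217 kg.

41.5 kg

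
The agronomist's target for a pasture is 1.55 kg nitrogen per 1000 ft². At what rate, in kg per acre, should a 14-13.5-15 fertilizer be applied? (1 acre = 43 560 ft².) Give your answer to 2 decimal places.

482.27 kg of product per acre

Product per 1000 ft² = 1.55 / 14% = 11.0714 kg.
Convert to per acre: 11.0714 × 43.56 = 482.271 kg.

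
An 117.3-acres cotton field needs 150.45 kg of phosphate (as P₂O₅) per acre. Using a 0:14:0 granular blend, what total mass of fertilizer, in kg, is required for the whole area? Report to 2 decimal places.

126055.61 kg

Product per acre = 150.45 / 14% = 1074.64 kg.
Total product = 1074.64 × 117.3 = 126055.607 kg.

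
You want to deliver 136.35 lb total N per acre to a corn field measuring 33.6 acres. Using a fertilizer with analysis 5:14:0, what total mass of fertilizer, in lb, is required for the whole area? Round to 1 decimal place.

Product per acre = 136.35 / 5% = 2727 lb.
Total product = 2727 × 33.6 = 91627.2 lb.

91627.2 lb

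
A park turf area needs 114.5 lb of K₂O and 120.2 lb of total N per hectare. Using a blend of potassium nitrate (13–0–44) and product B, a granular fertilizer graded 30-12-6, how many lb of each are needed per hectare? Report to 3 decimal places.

218.502 lb potassium nitrate, 305.982 lb product B

Let a = lb of potassium nitrate, b = lb of product B (per hectare).
K₂O: 0.44·a + 0.06·b = 114.5
N: 0.13·a + 0.3·b = 120.2
Solving simultaneously: a = 218.5024, b = 305.9823.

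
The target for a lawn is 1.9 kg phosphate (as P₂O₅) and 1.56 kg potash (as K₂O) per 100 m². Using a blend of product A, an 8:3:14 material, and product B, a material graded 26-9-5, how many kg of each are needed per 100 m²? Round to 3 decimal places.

With a, b = kg per 100 m² of product A and product B:
P₂O₅: 0.03·a + 0.09·b = 1.9
K₂O: 0.14·a + 0.05·b = 1.56
Eliminate a: (row1) − 0.03/0.14·(row2) → 0.0792857·b = 1.56571, so b = 19.7477.
Back-substitute: a = (1.9 − 0.09·19.7477) / 0.03 = 4.09009.

4.090 kg product A, 19.748 kg product B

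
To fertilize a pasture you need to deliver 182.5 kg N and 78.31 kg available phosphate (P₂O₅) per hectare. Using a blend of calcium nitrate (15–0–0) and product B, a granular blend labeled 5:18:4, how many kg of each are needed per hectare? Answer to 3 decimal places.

1071.648 kg calcium nitrate, 435.056 kg product B

With a, b = kg per hectare of calcium nitrate and product B:
N: 0.15·a + 0.05·b = 182.5
P₂O₅: 0·a + 0.18·b = 78.31
Solving simultaneously: a = 1071.6481, b = 435.0556.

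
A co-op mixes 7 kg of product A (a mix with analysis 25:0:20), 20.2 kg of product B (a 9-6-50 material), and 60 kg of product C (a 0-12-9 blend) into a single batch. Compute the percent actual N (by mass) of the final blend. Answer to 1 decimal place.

Total mass = 7 + 20.2 + 60 = 87.2 kg.
N mass = 25%×7 + 9%×20.2 + 0%×60 = 3.568 kg.
% N = 3.568 / 87.2 = 4.09174%.

4.1% N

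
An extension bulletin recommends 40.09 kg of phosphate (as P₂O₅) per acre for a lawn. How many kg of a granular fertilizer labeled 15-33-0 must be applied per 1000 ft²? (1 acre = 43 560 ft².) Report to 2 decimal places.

Product per acre = 40.09 / 33% = 121.485 kg.
Convert to per 1000 ft²: 121.485 × 0.0229568 = 2.78891 kg.

2.79 kg of product per thousand sq ft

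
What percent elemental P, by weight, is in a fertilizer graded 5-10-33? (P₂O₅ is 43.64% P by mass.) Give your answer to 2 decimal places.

4.36% P

%P = 10 × 0.4364 = 4.364%.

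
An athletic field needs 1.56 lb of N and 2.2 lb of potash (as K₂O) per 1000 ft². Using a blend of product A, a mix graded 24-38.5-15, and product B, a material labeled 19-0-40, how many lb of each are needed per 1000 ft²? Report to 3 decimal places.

3.052 lb product A, 4.356 lb product B

With a, b = lb per 1000 ft² of product A and product B:
N: 0.24·a + 0.19·b = 1.56
K₂O: 0.15·a + 0.4·b = 2.2
Eliminate a: (row1) − 0.24/0.15·(row2) → -0.45·b = -1.96, so b = 4.35556.
Back-substitute: a = (1.56 − 0.19·4.35556) / 0.24 = 3.05185.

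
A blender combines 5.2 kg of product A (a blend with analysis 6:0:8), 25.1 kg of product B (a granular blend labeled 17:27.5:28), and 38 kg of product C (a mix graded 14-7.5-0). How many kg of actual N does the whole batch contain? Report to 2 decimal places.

9.90 kg N

N mass = 6%×5.2 + 17%×25.1 + 14%×38 = 9.899 kg.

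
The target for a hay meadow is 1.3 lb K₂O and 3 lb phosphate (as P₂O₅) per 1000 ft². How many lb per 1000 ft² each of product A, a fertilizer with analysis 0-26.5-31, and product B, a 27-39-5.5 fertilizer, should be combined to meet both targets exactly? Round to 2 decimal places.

Per-1000 ft² balance (a = product A, b = product B):
K₂O: 0.31·a + 0.055·b = 1.3
P₂O₅: 0.265·a + 0.39·b = 3
From row1: a = (1.3 − 0.055·b) / 0.31.
Into row2: 0.265·(1.3 − 0.055·b)/0.31 + 0.39·b = 3 → b = 5.5067, a = 3.21655.

3.22 lb product A, 5.51 lb product B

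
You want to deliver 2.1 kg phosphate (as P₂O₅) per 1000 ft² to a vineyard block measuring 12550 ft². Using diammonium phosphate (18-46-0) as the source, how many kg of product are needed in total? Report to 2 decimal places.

57.29 kg

Product per 1000 ft² = 2.1 / 46% = 4.56522 kg.
Total product = 4.56522 × 12550 / 1000 = 57.2935 kg.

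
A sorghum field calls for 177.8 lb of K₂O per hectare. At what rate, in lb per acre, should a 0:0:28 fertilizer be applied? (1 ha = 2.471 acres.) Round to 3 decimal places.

Product per hectare = 177.8 / 28% = 635 lb.
Convert to per acre: 635 × 0.404694 = 256.98098 lb.

256.981 lb of product per acre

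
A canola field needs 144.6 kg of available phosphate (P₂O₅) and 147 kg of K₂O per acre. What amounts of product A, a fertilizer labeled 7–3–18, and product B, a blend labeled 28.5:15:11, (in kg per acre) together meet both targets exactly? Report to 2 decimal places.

259.24 kg product A, 912.15 kg product B

With a, b = kg per acre of product A and product B:
P₂O₅: 0.03·a + 0.15·b = 144.6
K₂O: 0.18·a + 0.11·b = 147
From row1: a = (144.6 − 0.15·b) / 0.03.
Into row2: 0.18·(144.6 − 0.15·b)/0.03 + 0.11·b = 147 → b = 912.152, a = 259.241.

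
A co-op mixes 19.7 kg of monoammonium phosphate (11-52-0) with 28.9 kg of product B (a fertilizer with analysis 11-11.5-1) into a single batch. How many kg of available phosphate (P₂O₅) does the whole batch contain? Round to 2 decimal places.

P₂O₅ mass = 52%×19.7 + 11.5%×28.9 = 13.5675 kg.

13.57 kg P₂O₅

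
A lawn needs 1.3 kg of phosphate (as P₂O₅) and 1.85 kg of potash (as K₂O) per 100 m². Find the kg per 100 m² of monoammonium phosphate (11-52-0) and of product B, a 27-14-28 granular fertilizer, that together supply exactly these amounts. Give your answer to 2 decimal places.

Per-100 m² balance (a = monoammonium phosphate, b = product B):
P₂O₅: 0.52·a + 0.14·b = 1.3
K₂O: 0·a + 0.28·b = 1.85
Solving simultaneously: a = 0.721154, b = 6.60714.

0.72 kg monoammonium phosphate, 6.61 kg product B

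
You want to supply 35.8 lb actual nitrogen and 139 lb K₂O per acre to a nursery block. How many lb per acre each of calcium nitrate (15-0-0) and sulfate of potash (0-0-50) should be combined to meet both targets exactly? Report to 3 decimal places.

Let a = lb of calcium nitrate, b = lb of sulfate of potash (per acre).
N: 0.15·a + 0·b = 35.8
K₂O: 0·a + 0.5·b = 139
Solving simultaneously: a = 238.6667, b = 278.

238.667 lb calcium nitrate, 278.000 lb sulfate of potash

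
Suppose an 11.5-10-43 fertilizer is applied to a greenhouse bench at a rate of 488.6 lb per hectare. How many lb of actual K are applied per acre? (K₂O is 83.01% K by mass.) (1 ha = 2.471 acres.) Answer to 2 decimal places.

K₂O per hectare = 488.6 × 43% = 210.098 lb.
Elemental K = 210.098 × 0.8301 = 174.402 lb per hectare.
Convert to per acre: 174.402 × 0.404694 = 70.5797 lb.

70.58 lb K per acre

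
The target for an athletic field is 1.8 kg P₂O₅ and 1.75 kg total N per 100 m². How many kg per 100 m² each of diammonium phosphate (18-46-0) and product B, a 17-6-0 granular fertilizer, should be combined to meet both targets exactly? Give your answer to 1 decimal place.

With a, b = kg per 100 m² of diammonium phosphate and product B:
P₂O₅: 0.46·a + 0.06·b = 1.8
N: 0.18·a + 0.17·b = 1.75
Eliminate b: (row1) − 0.06/0.17·(row2) → 0.396471·a = 1.18235, so a = 2.9822.
Then b = (1.75 − 0.18·2.9822) / 0.17 = 7.1365.

3.0 kg diammonium phosphate, 7.1 kg product B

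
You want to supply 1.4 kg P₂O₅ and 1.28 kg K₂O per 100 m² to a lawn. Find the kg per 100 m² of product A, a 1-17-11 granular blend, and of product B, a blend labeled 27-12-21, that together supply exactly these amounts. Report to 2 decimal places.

Per-100 m² balance (a = product A, b = product B):
P₂O₅: 0.17·a + 0.12·b = 1.4
K₂O: 0.11·a + 0.21·b = 1.28
Solving simultaneously: a = 6.24, b = 2.82667.

6.24 kg product A, 2.83 kg product B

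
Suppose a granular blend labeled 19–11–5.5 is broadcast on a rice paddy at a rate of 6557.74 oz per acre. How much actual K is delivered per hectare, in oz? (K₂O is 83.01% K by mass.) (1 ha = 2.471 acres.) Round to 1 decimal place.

739.8 oz K per hectare

K₂O per acre = 6557.74 × 5.5% = 360.676 oz.
Elemental K = 360.676 × 0.8301 = 299.397 oz per acre.
Convert to per hectare: 299.397 × 2.471 = 739.81 oz.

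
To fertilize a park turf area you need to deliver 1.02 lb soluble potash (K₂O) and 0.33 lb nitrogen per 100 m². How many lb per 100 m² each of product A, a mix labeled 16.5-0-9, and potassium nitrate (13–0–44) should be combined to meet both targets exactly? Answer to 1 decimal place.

With a, b = lb per 100 m² of product A and potassium nitrate:
K₂O: 0.09·a + 0.44·b = 1.02
N: 0.165·a + 0.13·b = 0.33
Solving simultaneously: a = 0.206897, b = 2.27586.

0.2 lb product A, 2.3 lb potassium nitrate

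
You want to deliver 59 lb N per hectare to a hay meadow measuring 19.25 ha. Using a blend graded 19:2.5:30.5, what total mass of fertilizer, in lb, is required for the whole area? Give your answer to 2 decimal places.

5977.63 lb

Product per hectare = 59 / 19% = 310.526 lb.
Total product = 310.526 × 19.25 = 5977.632 lb.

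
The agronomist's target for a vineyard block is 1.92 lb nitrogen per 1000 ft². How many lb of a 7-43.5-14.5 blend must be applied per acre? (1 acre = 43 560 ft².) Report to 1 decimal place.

1194.8 lb of product per acre

Product per 1000 ft² = 1.92 / 7% = 27.4286 lb.
Convert to per acre: 27.4286 × 43.56 = 1194.79 lb.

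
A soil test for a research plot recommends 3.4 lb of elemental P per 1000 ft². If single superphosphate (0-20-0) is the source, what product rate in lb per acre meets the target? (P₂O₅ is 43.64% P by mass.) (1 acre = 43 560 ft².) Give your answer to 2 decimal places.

1696.88 lb of product per acre

As P₂O₅: 3.4 / 0.4364 = 7.79102 lb per 1000 ft².
Product per 1000 ft² = 7.79102 / 20% = 38.9551 lb.
Convert to per acre: 38.9551 × 43.56 = 1696.884 lb.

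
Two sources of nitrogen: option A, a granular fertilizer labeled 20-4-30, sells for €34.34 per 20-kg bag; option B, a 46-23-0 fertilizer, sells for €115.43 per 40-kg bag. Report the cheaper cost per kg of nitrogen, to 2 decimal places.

€6.27 per kg N (option B)

option A: N per bag = 20 × 20% = 4 kg; cost = 34.34 / 4 = €8.5850/kg N.
option B: N per bag = 40 × 46% = 18.4 kg; cost = 115.43 / 18.4 = €6.2734/kg N.
option B is cheaper.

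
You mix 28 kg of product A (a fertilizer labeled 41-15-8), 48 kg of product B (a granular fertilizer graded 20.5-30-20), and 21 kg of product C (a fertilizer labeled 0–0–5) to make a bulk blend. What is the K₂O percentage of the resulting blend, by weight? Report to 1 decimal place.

13.3% K₂O

Total mass = 28 + 48 + 21 = 97 kg.
K₂O mass = 8%×28 + 20%×48 + 5%×21 = 12.89 kg.
% K₂O = 12.89 / 97 = 13.2887%.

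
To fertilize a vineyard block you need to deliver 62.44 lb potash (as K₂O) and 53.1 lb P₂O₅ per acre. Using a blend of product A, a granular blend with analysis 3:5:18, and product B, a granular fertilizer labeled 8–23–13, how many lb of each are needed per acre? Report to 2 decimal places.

Per-acre balance (a = product A, b = product B):
K₂O: 0.18·a + 0.13·b = 62.44
P₂O₅: 0.05·a + 0.23·b = 53.1
From row1: a = (62.44 − 0.13·b) / 0.18.
Into row2: 0.05·(62.44 − 0.13·b)/0.18 + 0.23·b = 53.1 → b = 184.413, a = 213.702.

213.70 lb product A, 184.41 lb product B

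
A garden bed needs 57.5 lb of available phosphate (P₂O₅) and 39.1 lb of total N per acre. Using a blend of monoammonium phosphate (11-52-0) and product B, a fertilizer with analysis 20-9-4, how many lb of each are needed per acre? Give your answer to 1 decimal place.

84.8 lb monoammonium phosphate, 148.9 lb product B

Per-acre balance (a = monoammonium phosphate, b = product B):
P₂O₅: 0.52·a + 0.09·b = 57.5
N: 0.11·a + 0.2·b = 39.1
Eliminate a: (row1) − 0.52/0.11·(row2) → -0.855455·b = -127.336, so b = 148.852.
Back-substitute: a = (57.5 − 0.09·148.852) / 0.52 = 84.814.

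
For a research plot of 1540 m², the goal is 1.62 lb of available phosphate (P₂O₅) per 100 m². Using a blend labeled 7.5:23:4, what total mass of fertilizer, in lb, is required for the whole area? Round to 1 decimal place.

Product per 100 m² = 1.62 / 23% = 7.04348 lb.
Total product = 7.04348 × 1540 / 100 = 108.47 lb.

108.5 lb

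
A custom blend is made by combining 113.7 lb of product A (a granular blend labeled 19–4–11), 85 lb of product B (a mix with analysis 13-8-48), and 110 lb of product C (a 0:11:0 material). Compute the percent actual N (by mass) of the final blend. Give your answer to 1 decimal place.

10.6% N

Total mass = 113.7 + 85 + 110 = 308.7 lb.
N mass = 19%×113.7 + 13%×85 + 0%×110 = 32.653 lb.
% N = 32.653 / 308.7 = 10.5776%.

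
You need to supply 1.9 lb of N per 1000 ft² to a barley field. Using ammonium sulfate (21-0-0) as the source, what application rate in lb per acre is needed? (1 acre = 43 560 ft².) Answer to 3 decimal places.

394.114 lb of product per acre

Product per 1000 ft² = 1.9 / 21% = 9.04762 lb.
Convert to per acre: 9.04762 × 43.56 = 394.1143 lb.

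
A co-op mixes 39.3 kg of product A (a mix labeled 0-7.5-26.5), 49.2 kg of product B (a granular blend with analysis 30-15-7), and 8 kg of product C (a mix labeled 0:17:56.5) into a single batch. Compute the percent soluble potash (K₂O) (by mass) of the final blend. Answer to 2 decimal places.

Total mass = 39.3 + 49.2 + 8 = 96.5 kg.
K₂O mass = 26.5%×39.3 + 7%×49.2 + 56.5%×8 = 18.3785 kg.
% K₂O = 18.3785 / 96.5 = 19.0451%.

19.05% K₂O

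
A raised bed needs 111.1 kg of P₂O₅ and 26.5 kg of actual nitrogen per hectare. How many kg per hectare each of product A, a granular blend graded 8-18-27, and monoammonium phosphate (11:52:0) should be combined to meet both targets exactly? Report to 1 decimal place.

Per-hectare balance (a = product A, b = monoammonium phosphate):
P₂O₅: 0.18·a + 0.52·b = 111.1
N: 0.08·a + 0.11·b = 26.5
Eliminate a: (row1) − 0.18/0.08·(row2) → 0.2725·b = 51.475, so b = 188.899.
Back-substitute: a = (111.1 − 0.52·188.899) / 0.18 = 71.5138.

71.5 kg product A, 188.9 kg monoammonium phosphate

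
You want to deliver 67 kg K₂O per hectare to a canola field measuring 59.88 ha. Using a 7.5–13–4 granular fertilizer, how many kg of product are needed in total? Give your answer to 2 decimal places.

Product per hectare = 67 / 4% = 1675 kg.
Total product = 1675 × 59.88 = 100299 kg.

100299.00 kg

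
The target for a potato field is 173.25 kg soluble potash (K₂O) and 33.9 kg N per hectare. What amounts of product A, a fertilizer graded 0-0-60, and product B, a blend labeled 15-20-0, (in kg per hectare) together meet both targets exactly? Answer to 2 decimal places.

With a, b = kg per hectare of product A and product B:
K₂O: 0.6·a + 0·b = 173.25
N: 0·a + 0.15·b = 33.9
Solving simultaneously: a = 288.75, b = 226.

288.75 kg product A, 226.00 kg product B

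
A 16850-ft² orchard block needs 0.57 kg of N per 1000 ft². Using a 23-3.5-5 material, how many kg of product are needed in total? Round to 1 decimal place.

41.8 kg

Product per 1000 ft² = 0.57 / 23% = 2.47826 kg.
Total product = 2.47826 × 16850 / 1000 = 41.7587 kg.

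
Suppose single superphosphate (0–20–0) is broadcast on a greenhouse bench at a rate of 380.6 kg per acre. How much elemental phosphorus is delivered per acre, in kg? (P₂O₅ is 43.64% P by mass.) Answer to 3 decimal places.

33.219 kg P per acre

P₂O₅ per acre = 380.6 × 20% = 76.12 kg.
Elemental P = 76.12 × 0.4364 = 33.2188 kg per acre.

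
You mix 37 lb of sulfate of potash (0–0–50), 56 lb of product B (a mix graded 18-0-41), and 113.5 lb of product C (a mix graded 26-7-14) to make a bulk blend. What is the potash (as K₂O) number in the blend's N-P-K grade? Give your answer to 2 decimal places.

27.77% K₂O

Total mass = 37 + 56 + 113.5 = 206.5 lb.
K₂O mass = 50%×37 + 41%×56 + 14%×113.5 = 57.35 lb.
% K₂O = 57.35 / 206.5 = 27.7724%.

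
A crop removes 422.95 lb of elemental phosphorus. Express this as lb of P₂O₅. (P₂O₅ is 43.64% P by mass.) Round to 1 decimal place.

P₂O₅ = 422.95 / 0.4364 = 969.18 lb.

969.2 lb P₂O₅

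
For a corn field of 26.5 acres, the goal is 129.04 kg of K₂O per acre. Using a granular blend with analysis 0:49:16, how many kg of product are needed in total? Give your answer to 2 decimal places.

Product per acre = 129.04 / 16% = 806.5 kg.
Total product = 806.5 × 26.5 = 21372.25 kg.

21372.25 kg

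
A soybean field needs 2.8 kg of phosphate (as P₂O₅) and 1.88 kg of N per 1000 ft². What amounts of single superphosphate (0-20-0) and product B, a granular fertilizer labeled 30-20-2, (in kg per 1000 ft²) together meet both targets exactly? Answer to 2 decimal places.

Per-1000 ft² balance (a = single superphosphate, b = product B):
P₂O₅: 0.2·a + 0.2·b = 2.8
N: 0·a + 0.3·b = 1.88
Solving simultaneously: a = 7.73333, b = 6.26667.

7.73 kg single superphosphate, 6.27 kg product B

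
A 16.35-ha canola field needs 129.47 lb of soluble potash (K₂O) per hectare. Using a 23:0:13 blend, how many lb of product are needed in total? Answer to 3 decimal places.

16283.342 lb

Product per hectare = 129.47 / 13% = 995.923 lb.
Total product = 995.923 × 16.35 = 16283.3423 lb.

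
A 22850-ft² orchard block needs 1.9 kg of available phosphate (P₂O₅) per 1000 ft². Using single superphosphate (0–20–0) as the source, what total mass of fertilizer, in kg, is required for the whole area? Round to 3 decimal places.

217.075 kg

Product per 1000 ft² = 1.9 / 20% = 9.5 kg.
Total product = 9.5 × 22850 / 1000 = 217.075 kg.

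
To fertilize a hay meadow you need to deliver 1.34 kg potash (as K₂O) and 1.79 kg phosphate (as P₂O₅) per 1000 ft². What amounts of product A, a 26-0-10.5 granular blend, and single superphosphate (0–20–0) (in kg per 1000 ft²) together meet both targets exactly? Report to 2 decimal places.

12.76 kg product A, 8.95 kg single superphosphate

With a, b = kg per 1000 ft² of product A and single superphosphate:
K₂O: 0.105·a + 0·b = 1.34
P₂O₅: 0·a + 0.2·b = 1.79
Solving simultaneously: a = 12.7619, b = 8.95.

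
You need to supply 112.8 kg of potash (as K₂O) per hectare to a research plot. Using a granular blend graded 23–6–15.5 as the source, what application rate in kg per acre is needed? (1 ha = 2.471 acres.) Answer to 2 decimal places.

294.51 kg of product per acre

Product per hectare = 112.8 / 15.5% = 727.742 kg.
Convert to per acre: 727.742 × 0.404694 = 294.513 kg.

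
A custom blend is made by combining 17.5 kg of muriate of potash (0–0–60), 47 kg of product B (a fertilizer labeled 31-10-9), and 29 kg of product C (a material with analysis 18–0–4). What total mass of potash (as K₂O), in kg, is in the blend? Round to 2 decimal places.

15.89 kg K₂O

K₂O mass = 60%×17.5 + 9%×47 + 4%×29 = 15.89 kg.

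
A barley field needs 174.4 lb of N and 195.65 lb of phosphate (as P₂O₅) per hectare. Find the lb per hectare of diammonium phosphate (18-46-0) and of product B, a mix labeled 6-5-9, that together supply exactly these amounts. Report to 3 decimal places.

162.312 lb diammonium phosphate, 2419.731 lb product B

With a, b = lb per hectare of diammonium phosphate and product B:
N: 0.18·a + 0.06·b = 174.4
P₂O₅: 0.46·a + 0.05·b = 195.65
Solving simultaneously: a = 162.3118, b = 2419.7312.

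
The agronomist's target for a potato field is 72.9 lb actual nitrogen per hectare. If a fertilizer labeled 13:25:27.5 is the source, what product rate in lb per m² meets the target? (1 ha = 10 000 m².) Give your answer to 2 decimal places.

Product per hectare = 72.9 / 13% = 560.769 lb.
Convert to per m²: 560.769 × 0.0001 = 0.0560769 lb.

0.06 lb of product per sq m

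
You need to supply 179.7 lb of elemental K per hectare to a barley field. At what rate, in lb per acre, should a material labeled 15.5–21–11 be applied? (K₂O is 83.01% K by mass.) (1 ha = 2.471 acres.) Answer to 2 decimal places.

As K₂O: 179.7 / 0.8301 = 216.48 lb per hectare.
Product per hectare = 216.48 / 11% = 1968 lb.
Convert to per acre: 1968 × 0.404694 = 796.438 lb.

796.44 lb of product per acre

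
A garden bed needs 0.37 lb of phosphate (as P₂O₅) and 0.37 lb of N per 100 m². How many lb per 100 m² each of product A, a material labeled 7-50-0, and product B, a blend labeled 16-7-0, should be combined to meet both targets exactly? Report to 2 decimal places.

0.44 lb product A, 2.12 lb product B

Per-100 m² balance (a = product A, b = product B):
P₂O₅: 0.5·a + 0.07·b = 0.37
N: 0.07·a + 0.16·b = 0.37
From row1: a = (0.37 − 0.07·b) / 0.5.
Into row2: 0.07·(0.37 − 0.07·b)/0.5 + 0.16·b = 0.37 → b = 2.11851, a = 0.443409.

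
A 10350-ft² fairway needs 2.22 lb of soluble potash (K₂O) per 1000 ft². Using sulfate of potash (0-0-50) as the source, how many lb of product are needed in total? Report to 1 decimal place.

Product per 1000 ft² = 2.22 / 50% = 4.44 lb.
Total product = 4.44 × 10350 / 1000 = 45.954 lb.

46.0 lb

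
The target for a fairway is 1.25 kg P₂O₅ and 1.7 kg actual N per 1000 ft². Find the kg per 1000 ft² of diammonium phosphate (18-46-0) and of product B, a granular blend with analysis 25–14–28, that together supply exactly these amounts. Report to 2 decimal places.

0.83 kg diammonium phosphate, 6.20 kg product B

With a, b = kg per 1000 ft² of diammonium phosphate and product B:
P₂O₅: 0.46·a + 0.14·b = 1.25
N: 0.18·a + 0.25·b = 1.7
Eliminate a: (row1) − 0.46/0.18·(row2) → -0.498889·b = -3.09444, so b = 6.20267.
Back-substitute: a = (1.25 − 0.14·6.20267) / 0.46 = 0.829621.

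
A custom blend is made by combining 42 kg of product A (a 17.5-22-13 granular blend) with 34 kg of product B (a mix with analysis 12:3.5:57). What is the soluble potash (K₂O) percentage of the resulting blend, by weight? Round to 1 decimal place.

32.7% K₂O

Total mass = 42 + 34 = 76 kg.
K₂O mass = 13%×42 + 57%×34 = 24.84 kg.
% K₂O = 24.84 / 76 = 32.6842%.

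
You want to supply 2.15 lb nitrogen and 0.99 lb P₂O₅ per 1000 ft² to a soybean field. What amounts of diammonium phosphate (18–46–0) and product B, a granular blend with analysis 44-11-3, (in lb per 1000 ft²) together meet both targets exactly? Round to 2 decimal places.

With a, b = lb per 1000 ft² of diammonium phosphate and product B:
N: 0.18·a + 0.44·b = 2.15
P₂O₅: 0.46·a + 0.11·b = 0.99
Eliminate b: (row1) − 0.44/0.11·(row2) → -1.66·a = -1.81, so a = 1.09036.
Then b = (0.99 − 0.46·1.09036) / 0.11 = 4.44031.

1.09 lb diammonium phosphate, 4.44 lb product B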